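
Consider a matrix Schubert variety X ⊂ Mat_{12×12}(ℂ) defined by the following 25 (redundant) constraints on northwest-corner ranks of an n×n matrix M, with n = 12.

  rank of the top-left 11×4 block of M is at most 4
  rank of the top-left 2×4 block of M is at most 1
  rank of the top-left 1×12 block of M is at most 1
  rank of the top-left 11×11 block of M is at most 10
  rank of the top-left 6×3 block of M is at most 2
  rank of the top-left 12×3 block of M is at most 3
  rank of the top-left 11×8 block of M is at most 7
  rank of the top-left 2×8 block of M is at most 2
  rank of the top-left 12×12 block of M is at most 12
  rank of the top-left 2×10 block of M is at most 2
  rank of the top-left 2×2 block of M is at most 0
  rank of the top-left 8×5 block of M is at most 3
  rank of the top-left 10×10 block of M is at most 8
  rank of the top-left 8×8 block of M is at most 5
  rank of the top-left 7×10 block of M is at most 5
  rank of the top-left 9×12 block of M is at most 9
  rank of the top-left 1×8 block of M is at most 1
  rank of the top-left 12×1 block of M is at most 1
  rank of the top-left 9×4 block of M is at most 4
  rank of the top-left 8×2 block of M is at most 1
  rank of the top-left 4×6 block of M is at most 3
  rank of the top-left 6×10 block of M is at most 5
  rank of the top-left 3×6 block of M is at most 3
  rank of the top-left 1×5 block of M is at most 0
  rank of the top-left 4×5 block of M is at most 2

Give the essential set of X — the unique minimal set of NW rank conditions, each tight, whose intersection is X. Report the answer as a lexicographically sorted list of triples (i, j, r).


Recovering R(i,j) via the rank-extension bound from the 25 conditions:

  0 0 0 0 0 1 1 1 1 1 1 1
  0 0 1 1 1 2 2 2 2 2 2 2
  1 1 2 2 2 3 3 3 3 3 3 3
  1 1 2 2 2 3 4 4 4 4 4 4
  1 1 2 3 3 4 5 5 5 5 5 5
  1 1 2 3 3 4 5 5 5 5 6 6
  1 1 2 3 3 4 5 5 5 5 6 7
  1 1 2 3 3 4 5 5 6 6 7 8
  1 2 3 4 4 5 6 6 7 7 8 9
  1 2 3 4 5 6 7 7 8 8 9 10
  1 2 3 4 5 6 7 7 8 9 10 11
  1 2 3 4 5 6 7 8 9 10 11 12

second differences of R give the permutation w = (6, 3, 1, 7, 4, 11, 12, 9, 2, 5, 10, 8).

|D(w)|=25, |Ess(w)|=8:

[(1, 5, 0), (2, 2, 0), (4, 5, 2), (7, 10, 5), (8, 2, 1), (8, 5, 3), (8, 8, 5), (11, 8, 7)]


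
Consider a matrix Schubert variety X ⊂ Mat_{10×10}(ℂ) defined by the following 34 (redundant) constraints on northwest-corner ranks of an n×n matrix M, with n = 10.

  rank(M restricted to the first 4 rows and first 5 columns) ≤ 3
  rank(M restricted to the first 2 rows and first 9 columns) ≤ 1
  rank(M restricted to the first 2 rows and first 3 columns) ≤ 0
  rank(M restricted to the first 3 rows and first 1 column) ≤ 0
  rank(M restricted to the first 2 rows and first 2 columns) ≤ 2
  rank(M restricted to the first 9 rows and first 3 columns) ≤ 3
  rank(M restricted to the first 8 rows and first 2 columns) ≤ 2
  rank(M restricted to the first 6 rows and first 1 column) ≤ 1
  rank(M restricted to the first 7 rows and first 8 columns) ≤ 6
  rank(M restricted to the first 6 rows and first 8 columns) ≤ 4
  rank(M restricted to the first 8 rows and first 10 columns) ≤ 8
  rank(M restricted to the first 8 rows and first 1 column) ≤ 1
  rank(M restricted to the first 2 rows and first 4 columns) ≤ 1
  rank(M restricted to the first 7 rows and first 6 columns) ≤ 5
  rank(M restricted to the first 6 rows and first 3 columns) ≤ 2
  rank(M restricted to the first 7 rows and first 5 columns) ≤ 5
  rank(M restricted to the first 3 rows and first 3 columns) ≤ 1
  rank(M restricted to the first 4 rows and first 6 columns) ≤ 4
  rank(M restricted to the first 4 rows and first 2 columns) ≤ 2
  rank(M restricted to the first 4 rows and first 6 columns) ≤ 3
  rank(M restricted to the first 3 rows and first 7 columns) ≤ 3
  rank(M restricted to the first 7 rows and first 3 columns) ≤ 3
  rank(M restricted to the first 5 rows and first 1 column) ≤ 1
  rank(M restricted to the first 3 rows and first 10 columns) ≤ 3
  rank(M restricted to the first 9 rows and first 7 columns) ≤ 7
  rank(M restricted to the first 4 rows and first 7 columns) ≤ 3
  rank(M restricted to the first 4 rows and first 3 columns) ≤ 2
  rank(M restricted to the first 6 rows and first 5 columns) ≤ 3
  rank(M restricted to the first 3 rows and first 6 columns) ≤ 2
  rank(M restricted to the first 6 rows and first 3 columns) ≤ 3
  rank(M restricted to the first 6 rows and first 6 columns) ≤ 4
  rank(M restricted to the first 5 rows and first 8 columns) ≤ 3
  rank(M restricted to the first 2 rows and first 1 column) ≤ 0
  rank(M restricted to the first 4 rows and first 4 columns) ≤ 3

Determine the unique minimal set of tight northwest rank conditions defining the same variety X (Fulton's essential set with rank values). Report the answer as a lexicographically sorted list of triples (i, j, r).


Computing R[i][j] = min implied NW-rank bound (n=10, 34 conditions):

  0 0 0 1 1 1 1 1 1 1
  0 0 0 1 1 1 1 1 1 2
  0 1 1 2 2 2 2 2 2 3
  1 2 2 3 3 3 3 3 3 4
  1 2 2 3 3 3 3 3 4 5
  1 2 2 3 3 4 4 4 5 6
  1 2 3 4 4 5 5 5 6 7
  1 2 3 4 5 6 6 6 7 8
  1 2 3 4 5 6 7 7 8 9
  1 2 3 4 5 6 7 8 9 10

reading off 1-entries of Δ²R: w = (4, 10, 2, 1, 9, 6, 3, 5, 7, 8).

ℓ(w)=19; the 6 essential cells (i,j,r):

[(2, 3, 0), (2, 9, 1), (3, 1, 0), (5, 8, 3), (6, 3, 2), (6, 5, 3)]


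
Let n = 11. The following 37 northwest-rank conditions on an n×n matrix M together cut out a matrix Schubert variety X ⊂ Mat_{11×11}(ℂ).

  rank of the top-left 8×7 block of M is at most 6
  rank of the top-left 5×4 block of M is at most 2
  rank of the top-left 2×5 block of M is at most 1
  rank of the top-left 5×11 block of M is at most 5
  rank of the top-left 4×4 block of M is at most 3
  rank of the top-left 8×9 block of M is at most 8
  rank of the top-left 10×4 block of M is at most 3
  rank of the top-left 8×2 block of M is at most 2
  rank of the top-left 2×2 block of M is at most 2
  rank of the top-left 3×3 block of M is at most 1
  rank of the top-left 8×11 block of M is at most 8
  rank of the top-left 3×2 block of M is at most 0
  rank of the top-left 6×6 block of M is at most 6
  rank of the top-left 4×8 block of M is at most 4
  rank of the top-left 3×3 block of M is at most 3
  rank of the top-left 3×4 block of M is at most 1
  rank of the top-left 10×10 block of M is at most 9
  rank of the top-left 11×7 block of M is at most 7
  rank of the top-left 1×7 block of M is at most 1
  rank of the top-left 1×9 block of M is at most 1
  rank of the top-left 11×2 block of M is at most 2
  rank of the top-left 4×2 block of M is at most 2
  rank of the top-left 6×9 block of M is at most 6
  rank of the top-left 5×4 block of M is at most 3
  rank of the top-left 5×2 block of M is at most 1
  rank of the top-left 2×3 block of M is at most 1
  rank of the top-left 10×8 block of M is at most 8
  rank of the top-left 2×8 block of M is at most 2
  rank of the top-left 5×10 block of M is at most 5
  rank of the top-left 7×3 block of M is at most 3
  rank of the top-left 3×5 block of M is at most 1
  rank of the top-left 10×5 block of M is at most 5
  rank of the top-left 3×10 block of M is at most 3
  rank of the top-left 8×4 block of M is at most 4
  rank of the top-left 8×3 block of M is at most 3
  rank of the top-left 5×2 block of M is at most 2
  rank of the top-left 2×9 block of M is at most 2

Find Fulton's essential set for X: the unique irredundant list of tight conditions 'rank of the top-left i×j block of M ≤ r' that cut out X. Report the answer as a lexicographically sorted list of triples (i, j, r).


Computing R[i][j] = min implied NW-rank bound (n=11, 37 conditions):

  row 1: 0 0 1 1 1 1 1 1 1 1 1
  row 2: 0 0 1 1 1 2 2 2 2 2 2
  row 3: 0 0 1 1 1 2 3 3 3 3 3
  row 4: 1 1 2 2 2 3 4 4 4 4 4
  row 5: 1 1 2 2 3 4 5 5 5 5 5
  row 6: 1 2 3 3 4 5 6 6 6 6 6
  row 7: 1 2 3 3 4 5 6 7 7 7 7
  row 8: 1 2 3 3 4 5 6 7 8 8 8
  row 9: 1 2 3 3 4 5 6 7 8 9 9
  row 10: 1 2 3 3 4 5 6 7 8 9 10
  row 11: 1 2 3 4 5 6 7 8 9 10 11

giving w = (3, 6, 7, 1, 5, 2, 8, 9, 10, 11, 4) via Δ²R.

ℓ(w)=16; the 5 essential cells (i,j,r):

[(3, 2, 0), (3, 5, 1), (5, 2, 1), (5, 4, 2), (10, 4, 3)]


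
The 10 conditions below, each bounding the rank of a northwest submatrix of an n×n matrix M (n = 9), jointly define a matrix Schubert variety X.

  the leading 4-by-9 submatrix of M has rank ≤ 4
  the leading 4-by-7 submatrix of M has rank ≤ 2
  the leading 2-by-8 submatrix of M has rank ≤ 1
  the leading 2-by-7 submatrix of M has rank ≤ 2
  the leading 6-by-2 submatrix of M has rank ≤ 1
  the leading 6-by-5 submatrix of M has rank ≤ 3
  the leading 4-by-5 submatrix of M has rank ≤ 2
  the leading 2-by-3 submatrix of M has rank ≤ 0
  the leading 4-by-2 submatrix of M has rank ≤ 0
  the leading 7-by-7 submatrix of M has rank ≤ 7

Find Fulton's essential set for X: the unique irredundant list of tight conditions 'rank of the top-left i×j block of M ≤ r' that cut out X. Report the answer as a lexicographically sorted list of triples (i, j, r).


Recovering R(i,j) via the rank-extension bound from the 10 conditions:

  R[1]: 0  0  0  1  1  1  1  1  1
  R[2]: 0  0  0  1  1  1  1  1  2
  R[3]: 0  0  1  2  2  2  2  2  3
  R[4]: 0  0  1  2  2  2  2  3  4
  R[5]: 1  1  2  3  3  3  3  4  5
  R[6]: 1  1  2  3  3  4  4  5  6
  R[7]: 1  2  3  4  4  5  5  6  7
  R[8]: 1  2  3  4  5  6  6  7  8
  R[9]: 1  2  3  4  5  6  7  8  9

reading off 1-entries of Δ²R: w = (4, 9, 3, 8, 1, 6, 2, 5, 7).

|D(w)|=19, |Ess(w)|=6:

[(2, 3, 0), (2, 8, 1), (4, 2, 0), (4, 7, 2), (6, 2, 1), (6, 5, 3)]


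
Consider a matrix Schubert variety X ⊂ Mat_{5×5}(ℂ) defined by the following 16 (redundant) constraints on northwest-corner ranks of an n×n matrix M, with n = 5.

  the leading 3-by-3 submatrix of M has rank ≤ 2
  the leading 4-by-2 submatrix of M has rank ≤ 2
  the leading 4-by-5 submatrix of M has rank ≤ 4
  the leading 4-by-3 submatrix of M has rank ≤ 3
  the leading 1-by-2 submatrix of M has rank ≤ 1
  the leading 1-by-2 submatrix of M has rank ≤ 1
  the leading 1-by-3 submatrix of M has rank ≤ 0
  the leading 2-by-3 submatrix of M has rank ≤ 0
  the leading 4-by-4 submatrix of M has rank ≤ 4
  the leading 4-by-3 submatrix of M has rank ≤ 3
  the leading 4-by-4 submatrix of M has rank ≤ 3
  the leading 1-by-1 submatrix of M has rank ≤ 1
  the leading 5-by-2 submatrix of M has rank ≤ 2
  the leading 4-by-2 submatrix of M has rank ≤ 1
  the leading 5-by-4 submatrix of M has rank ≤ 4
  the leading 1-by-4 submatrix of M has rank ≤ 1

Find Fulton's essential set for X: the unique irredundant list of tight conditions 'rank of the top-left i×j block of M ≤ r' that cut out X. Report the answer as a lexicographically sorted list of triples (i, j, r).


Recovering R(i,j) via the rank-extension bound from the 16 conditions:

  row 1: 0 | 0 | 0 | 1 | 1
  row 2: 0 | 0 | 0 | 1 | 2
  row 3: 1 | 1 | 1 | 2 | 3
  row 4: 1 | 1 | 2 | 3 | 4
  row 5: 1 | 2 | 3 | 4 | 5

so w = (4, 5, 1, 3, 2).

Fulton essential set (2 of the 7 Rothe cells):

[(2, 3, 0), (4, 2, 1)]


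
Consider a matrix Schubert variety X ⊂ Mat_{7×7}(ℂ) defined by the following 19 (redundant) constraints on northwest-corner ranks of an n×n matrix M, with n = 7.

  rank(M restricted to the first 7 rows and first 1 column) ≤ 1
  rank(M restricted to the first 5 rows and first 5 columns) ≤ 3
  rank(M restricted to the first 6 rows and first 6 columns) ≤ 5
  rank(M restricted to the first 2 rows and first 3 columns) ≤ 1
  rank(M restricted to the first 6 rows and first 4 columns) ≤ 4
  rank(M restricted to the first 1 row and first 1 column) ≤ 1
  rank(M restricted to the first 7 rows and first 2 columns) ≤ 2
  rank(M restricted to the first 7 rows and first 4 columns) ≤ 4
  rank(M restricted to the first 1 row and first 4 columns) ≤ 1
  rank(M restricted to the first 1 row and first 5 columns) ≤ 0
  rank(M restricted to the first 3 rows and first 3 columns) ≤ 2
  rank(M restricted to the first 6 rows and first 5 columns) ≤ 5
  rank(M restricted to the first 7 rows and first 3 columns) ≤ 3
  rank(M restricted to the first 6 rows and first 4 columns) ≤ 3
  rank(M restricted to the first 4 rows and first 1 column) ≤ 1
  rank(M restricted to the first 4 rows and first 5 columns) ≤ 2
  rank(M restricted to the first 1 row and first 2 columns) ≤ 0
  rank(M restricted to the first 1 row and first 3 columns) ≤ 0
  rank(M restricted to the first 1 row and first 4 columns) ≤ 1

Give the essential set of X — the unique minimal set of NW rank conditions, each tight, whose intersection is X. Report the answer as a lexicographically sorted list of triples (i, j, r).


Reconstructing r_w from the 19 given conditions:

  0 | 0 | 0 | 0 | 0 | 1 | 1
  1 | 1 | 1 | 1 | 1 | 2 | 2
  1 | 2 | 2 | 2 | 2 | 3 | 3
  1 | 2 | 2 | 2 | 2 | 3 | 4
  1 | 2 | 3 | 3 | 3 | 4 | 5
  1 | 2 | 3 | 3 | 4 | 5 | 6
  1 | 2 | 3 | 4 | 5 | 6 | 7

hence w(1..7) = (6, 1, 2, 7, 3, 5, 4).

ℓ(w)=9; the 3 essential cells (i,j,r):

[(1, 5, 0), (4, 5, 2), (6, 4, 3)]


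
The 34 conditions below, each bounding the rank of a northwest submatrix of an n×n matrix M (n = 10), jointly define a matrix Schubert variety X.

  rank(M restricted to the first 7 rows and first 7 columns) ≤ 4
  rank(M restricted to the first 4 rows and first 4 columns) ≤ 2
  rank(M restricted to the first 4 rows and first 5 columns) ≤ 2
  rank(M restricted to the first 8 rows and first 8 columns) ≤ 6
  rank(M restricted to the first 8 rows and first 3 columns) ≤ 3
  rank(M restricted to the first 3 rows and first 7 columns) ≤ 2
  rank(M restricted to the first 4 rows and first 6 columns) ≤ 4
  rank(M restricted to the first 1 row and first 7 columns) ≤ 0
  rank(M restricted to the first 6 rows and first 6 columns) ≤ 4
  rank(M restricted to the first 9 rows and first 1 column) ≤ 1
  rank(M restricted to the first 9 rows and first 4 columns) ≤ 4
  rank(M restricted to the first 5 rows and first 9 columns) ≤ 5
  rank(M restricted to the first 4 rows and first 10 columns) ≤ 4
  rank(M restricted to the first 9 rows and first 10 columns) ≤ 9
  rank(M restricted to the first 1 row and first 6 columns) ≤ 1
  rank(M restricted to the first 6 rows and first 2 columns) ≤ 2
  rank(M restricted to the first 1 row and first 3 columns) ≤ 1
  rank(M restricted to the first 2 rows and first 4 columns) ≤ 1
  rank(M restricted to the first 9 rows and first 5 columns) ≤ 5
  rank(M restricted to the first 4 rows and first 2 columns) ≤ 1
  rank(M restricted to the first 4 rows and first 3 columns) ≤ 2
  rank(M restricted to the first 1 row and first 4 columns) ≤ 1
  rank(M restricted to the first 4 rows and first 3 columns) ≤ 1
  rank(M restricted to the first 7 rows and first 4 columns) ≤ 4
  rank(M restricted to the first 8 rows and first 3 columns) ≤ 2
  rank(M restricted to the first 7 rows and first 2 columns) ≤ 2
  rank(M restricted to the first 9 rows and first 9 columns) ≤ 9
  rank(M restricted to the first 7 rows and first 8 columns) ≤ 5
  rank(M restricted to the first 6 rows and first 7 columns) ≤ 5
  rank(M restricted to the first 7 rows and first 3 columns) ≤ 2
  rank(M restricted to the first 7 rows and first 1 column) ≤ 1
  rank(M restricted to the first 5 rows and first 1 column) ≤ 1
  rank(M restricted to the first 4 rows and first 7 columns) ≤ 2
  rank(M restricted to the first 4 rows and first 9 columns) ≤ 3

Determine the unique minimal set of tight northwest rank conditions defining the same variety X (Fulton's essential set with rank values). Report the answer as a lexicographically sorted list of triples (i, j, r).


Recovering R(i,j) via the rank-extension bound from the 34 conditions:

  0, 0, 0, 0, 0, 0, 0, 1, 1, 1
  1, 1, 1, 1, 1, 1, 1, 2, 2, 2
  1, 1, 1, 2, 2, 2, 2, 3, 3, 3
  1, 1, 1, 2, 2, 2, 2, 3, 3, 4
  1, 2, 2, 3, 3, 3, 3, 4, 4, 5
  1, 2, 2, 3, 4, 4, 4, 5, 5, 6
  1, 2, 2, 3, 4, 4, 4, 5, 6, 7
  1, 2, 2, 3, 4, 5, 5, 6, 7, 8
  1, 2, 3, 4, 5, 6, 6, 7, 8, 9
  1, 2, 3, 4, 5, 6, 7, 8, 9, 10

so w = (8, 1, 4, 10, 2, 5, 9, 6, 3, 7).

D(w) has 20 cells with 6 SE-corners; essential set:

[(1, 7, 0), (4, 3, 1), (4, 7, 2), (4, 9, 3), (7, 7, 4), (8, 3, 2)]


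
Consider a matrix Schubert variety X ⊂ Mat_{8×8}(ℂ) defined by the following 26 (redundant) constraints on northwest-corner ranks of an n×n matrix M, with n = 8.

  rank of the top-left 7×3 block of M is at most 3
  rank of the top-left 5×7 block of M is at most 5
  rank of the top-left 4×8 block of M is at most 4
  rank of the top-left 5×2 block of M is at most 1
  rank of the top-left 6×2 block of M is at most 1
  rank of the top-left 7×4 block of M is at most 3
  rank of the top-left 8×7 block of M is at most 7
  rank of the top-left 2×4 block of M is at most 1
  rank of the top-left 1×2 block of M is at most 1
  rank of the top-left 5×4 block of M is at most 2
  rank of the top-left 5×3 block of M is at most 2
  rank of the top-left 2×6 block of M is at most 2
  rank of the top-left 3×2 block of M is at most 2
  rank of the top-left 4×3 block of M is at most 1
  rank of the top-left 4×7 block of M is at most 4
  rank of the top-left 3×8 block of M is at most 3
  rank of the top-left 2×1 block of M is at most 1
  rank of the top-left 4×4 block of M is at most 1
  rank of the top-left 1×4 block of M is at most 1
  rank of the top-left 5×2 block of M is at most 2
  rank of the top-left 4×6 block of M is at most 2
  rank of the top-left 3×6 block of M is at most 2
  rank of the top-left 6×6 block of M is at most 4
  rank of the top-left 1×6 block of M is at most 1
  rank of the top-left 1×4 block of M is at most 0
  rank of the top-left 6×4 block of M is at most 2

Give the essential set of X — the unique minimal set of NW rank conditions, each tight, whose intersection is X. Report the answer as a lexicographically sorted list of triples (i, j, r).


The tightest implied rank at each (i,j), from the 26 conditions:

  R[1]: 0, 0, 0, 0, 1, 1, 1, 1
  R[2]: 1, 1, 1, 1, 2, 2, 2, 2
  R[3]: 1, 1, 1, 1, 2, 2, 3, 3
  R[4]: 1, 1, 1, 1, 2, 2, 3, 4
  R[5]: 1, 1, 2, 2, 3, 3, 4, 5
  R[6]: 1, 1, 2, 2, 3, 4, 5, 6
  R[7]: 1, 2, 3, 3, 4, 5, 6, 7
  R[8]: 1, 2, 3, 4, 5, 6, 7, 8

the unique w with this rank table is (5, 1, 7, 8, 3, 6, 2, 4).

Rothe diagram D(w) (15 cells), 5 SE-corners (essential conditions):

[(1, 4, 0), (4, 4, 1), (4, 6, 2), (6, 2, 1), (6, 4, 2)]


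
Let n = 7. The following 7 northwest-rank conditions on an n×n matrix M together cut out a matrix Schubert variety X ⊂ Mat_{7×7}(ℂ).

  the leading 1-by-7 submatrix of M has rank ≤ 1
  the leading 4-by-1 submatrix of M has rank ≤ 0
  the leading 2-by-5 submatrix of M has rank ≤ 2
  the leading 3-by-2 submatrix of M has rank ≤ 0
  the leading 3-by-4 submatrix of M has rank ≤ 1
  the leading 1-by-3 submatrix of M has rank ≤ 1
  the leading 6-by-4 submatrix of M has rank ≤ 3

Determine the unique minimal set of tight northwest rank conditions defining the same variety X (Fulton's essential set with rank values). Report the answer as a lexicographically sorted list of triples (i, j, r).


Propagating the 7 rank bounds to every northwest block:

  R[1]: 0 | 0 | 1 | 1 | 1 | 1 | 1
  R[2]: 0 | 0 | 1 | 1 | 2 | 2 | 2
  R[3]: 0 | 0 | 1 | 1 | 2 | 3 | 3
  R[4]: 0 | 1 | 2 | 2 | 3 | 4 | 4
  R[5]: 1 | 2 | 3 | 3 | 4 | 5 | 5
  R[6]: 1 | 2 | 3 | 3 | 4 | 5 | 6
  R[7]: 1 | 2 | 3 | 4 | 5 | 6 | 7

second differences of R give the permutation w = (3, 5, 6, 2, 1, 7, 4).

|D(w)|=10, |Ess(w)|=4:

[(3, 2, 0), (3, 4, 1), (4, 1, 0), (6, 4, 3)]


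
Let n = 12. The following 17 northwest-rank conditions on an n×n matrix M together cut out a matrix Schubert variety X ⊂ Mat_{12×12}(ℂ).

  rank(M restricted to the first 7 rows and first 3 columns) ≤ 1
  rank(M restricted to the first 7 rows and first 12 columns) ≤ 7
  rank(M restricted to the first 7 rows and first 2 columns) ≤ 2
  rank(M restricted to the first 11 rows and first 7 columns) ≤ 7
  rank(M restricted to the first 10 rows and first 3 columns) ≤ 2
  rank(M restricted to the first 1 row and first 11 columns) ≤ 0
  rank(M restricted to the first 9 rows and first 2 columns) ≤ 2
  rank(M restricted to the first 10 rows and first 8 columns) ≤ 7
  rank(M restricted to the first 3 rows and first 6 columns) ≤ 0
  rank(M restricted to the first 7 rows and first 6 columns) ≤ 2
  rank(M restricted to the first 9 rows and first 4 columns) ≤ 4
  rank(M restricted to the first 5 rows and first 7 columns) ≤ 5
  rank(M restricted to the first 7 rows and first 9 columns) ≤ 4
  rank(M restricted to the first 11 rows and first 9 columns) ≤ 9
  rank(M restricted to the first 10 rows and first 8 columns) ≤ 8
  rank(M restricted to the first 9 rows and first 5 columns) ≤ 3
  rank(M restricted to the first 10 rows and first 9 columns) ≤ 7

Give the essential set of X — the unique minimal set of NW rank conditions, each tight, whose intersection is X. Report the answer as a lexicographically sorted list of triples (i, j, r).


Recovering R(i,j) via the rank-extension bound from the 17 conditions:

  row 1: 0 0 0 0 0 0 0 0 0 0 0 1
  row 2: 0 0 0 0 0 0 1 1 1 1 1 2
  row 3: 0 0 0 0 0 0 1 2 2 2 2 3
  row 4: 1 1 1 1 1 1 2 3 3 3 3 4
  row 5: 1 1 1 2 2 2 3 4 4 4 4 5
  row 6: 1 1 1 2 2 2 3 4 4 5 5 6
  row 7: 1 1 1 2 2 2 3 4 4 5 6 7
  row 8: 1 2 2 3 3 3 4 5 5 6 7 8
  row 9: 1 2 2 3 3 4 5 6 6 7 8 9
  row 10: 1 2 2 3 4 5 6 7 7 8 9 10
  row 11: 1 2 3 4 5 6 7 8 8 9 10 11
  row 12: 1 2 3 4 5 6 7 8 9 10 11 12

hence w(1..12) = (12, 7, 8, 1, 4, 10, 11, 2, 6, 5, 3, 9).

Fulton essential set (7 of the 38 Rothe cells):

[(1, 11, 0), (3, 6, 0), (7, 3, 1), (7, 6, 2), (7, 9, 4), (9, 5, 3), (10, 3, 2)]


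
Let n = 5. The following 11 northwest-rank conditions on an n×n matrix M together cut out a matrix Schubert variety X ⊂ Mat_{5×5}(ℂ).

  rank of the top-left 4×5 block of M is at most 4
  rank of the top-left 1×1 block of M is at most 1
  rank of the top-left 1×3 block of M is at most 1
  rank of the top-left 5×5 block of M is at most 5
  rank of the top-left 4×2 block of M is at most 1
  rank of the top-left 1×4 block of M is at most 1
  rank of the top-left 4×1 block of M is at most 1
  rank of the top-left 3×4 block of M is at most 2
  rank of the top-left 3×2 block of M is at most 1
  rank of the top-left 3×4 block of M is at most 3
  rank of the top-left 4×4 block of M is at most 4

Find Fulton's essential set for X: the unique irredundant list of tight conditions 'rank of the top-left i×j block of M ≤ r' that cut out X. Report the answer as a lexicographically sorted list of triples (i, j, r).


Propagating the 11 rank bounds to every northwest block:

  row 1: 1, 1, 1, 1, 1
  row 2: 1, 1, 2, 2, 2
  row 3: 1, 1, 2, 2, 3
  row 4: 1, 1, 2, 3, 4
  row 5: 1, 2, 3, 4, 5

the unique w with this rank table is (1, 3, 5, 4, 2).

|D(w)|=4, |Ess(w)|=2:

[(3, 4, 2), (4, 2, 1)]


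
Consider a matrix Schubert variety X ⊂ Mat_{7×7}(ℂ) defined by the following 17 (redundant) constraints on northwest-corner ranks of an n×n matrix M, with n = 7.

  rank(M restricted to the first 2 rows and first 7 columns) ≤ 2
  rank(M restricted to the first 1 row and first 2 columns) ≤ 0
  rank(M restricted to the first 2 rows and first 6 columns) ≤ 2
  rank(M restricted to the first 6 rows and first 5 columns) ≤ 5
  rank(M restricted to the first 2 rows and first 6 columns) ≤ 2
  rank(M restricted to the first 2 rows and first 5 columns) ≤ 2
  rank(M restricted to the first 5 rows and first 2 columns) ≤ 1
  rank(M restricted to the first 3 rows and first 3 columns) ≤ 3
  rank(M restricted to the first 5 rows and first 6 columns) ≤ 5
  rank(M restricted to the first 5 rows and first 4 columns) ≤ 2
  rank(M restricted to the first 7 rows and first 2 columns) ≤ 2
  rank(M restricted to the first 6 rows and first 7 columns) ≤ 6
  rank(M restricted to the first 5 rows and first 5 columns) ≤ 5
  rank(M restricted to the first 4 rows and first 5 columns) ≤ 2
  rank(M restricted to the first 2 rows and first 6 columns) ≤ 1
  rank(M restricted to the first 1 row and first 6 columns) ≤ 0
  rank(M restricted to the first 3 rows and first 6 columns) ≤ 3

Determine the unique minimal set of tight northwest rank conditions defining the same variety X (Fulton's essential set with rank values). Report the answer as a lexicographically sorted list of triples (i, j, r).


Rank table r_w(7×7) implied by the 17 constraints:

  row 1: 0, 0, 0, 0, 0, 0, 1
  row 2: 1, 1, 1, 1, 1, 1, 2
  row 3: 1, 1, 2, 2, 2, 2, 3
  row 4: 1, 1, 2, 2, 2, 3, 4
  row 5: 1, 1, 2, 2, 3, 4, 5
  row 6: 1, 2, 3, 3, 4, 5, 6
  row 7: 1, 2, 3, 4, 5, 6, 7

reading off 1-entries of Δ²R: w = (7, 1, 3, 6, 5, 2, 4).

Fulton essential set (4 of the 12 Rothe cells):

[(1, 6, 0), (4, 5, 2), (5, 2, 1), (5, 4, 2)]


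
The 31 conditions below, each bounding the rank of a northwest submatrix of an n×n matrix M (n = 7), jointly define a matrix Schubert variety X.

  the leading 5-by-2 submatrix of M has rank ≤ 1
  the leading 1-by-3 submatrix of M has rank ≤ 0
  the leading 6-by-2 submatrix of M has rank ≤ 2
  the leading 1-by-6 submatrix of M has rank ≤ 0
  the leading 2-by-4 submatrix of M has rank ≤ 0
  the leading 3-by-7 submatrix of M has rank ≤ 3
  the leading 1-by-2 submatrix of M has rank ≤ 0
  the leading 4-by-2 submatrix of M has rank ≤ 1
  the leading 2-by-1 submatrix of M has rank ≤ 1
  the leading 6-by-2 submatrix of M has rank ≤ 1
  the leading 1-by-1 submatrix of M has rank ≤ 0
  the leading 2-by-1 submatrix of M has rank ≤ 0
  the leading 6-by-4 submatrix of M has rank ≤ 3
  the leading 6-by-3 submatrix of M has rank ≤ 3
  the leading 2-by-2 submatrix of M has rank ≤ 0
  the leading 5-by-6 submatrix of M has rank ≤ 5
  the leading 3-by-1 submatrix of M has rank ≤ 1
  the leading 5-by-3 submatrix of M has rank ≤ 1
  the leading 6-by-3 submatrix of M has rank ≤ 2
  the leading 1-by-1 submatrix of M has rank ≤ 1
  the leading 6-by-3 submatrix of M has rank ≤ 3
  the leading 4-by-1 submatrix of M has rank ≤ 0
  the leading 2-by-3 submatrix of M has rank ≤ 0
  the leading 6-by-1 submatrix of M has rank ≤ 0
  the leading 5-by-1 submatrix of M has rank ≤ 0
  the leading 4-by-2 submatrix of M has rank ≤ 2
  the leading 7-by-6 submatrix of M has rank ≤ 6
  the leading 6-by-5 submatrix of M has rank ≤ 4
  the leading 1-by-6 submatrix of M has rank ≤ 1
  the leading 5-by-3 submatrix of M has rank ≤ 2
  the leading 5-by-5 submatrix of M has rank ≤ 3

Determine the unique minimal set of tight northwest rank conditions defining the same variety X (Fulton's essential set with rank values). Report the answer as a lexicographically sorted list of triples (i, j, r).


Propagating the 31 rank bounds to every northwest block:

  i=1: 0 | 0 | 0 | 0 | 0 | 0 | 1
  i=2: 0 | 0 | 0 | 0 | 1 | 1 | 2
  i=3: 0 | 1 | 1 | 1 | 2 | 2 | 3
  i=4: 0 | 1 | 1 | 2 | 3 | 3 | 4
  i=5: 0 | 1 | 1 | 2 | 3 | 4 | 5
  i=6: 0 | 1 | 2 | 3 | 4 | 5 | 6
  i=7: 1 | 2 | 3 | 4 | 5 | 6 | 7

reading off 1-entries of Δ²R: w = (7, 5, 2, 4, 6, 3, 1).

Rothe diagram D(w) (16 cells), 4 SE-corners (essential conditions):

[(1, 6, 0), (2, 4, 0), (5, 3, 1), (6, 1, 0)]


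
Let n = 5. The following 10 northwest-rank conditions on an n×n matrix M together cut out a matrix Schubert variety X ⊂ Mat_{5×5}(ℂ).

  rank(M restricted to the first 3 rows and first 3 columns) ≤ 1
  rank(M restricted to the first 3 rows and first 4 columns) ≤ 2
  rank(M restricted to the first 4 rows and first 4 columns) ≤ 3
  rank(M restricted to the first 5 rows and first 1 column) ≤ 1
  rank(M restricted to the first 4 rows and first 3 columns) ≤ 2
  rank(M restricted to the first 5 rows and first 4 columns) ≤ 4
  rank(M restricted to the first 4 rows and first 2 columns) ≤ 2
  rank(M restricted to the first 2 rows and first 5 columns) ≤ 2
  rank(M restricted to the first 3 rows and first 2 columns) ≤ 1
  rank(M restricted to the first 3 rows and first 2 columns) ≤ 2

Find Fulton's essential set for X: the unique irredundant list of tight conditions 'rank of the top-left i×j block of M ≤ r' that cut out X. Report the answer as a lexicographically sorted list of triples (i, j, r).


Propagating the 10 rank bounds to every northwest block:

  i=1: 1  1  1  1  1
  i=2: 1  1  1  2  2
  i=3: 1  1  1  2  3
  i=4: 1  2  2  3  4
  i=5: 1  2  3  4  5

so w = (1, 4, 5, 2, 3).

Fulton essential set (1 of the 4 Rothe cells):

[(3, 3, 1)]


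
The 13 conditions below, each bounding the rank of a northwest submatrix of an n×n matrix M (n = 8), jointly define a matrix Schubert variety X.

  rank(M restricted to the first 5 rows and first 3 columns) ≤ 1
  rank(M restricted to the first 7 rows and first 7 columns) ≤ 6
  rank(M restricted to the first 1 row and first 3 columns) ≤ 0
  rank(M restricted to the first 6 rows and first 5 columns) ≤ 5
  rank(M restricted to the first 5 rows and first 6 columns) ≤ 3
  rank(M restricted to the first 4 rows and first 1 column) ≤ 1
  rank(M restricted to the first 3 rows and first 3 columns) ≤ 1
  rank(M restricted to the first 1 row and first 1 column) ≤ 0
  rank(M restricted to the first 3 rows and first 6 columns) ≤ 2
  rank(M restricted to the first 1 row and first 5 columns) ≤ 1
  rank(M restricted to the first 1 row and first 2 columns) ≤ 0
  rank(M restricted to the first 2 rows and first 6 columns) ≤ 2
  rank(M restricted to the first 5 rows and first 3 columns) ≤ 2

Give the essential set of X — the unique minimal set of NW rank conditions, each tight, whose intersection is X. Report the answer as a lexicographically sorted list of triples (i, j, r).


Reconstructing r_w from the 13 given conditions:

  0 0 0 1 1 1 1 1
  1 1 1 2 2 2 2 2
  1 1 1 2 2 2 3 3
  1 1 1 2 3 3 4 4
  1 1 1 2 3 3 4 5
  1 2 2 3 4 4 5 6
  1 2 3 4 5 5 6 7
  1 2 3 4 5 6 7 8

second differences of R give the permutation w = (4, 1, 7, 5, 8, 2, 3, 6).

4 SE-corners of the 12-cell Rothe diagram give Ess(w):

[(1, 3, 0), (3, 6, 2), (5, 3, 1), (5, 6, 3)]


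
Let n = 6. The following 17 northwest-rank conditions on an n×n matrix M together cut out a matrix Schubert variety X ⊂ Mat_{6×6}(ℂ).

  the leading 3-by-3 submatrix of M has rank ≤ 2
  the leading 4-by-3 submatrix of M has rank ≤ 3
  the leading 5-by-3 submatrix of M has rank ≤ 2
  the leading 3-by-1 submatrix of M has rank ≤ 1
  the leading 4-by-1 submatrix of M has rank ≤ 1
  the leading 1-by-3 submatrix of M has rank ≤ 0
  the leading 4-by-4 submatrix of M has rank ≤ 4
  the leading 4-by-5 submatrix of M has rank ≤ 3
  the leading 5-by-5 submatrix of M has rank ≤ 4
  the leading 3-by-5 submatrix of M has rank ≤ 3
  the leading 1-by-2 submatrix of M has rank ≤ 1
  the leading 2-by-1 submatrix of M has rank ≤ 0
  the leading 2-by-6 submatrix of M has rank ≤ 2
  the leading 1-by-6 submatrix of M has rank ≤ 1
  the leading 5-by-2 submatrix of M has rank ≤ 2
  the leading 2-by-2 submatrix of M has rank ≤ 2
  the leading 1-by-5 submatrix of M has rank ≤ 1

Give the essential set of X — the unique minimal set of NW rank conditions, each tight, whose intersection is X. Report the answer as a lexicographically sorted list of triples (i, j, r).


Propagating the 17 rank bounds to every northwest block:

  i=1: 0 | 0 | 0 | 1 | 1 | 1
  i=2: 0 | 1 | 1 | 2 | 2 | 2
  i=3: 1 | 2 | 2 | 3 | 3 | 3
  i=4: 1 | 2 | 2 | 3 | 3 | 4
  i=5: 1 | 2 | 2 | 3 | 4 | 5
  i=6: 1 | 2 | 3 | 4 | 5 | 6

second differences of R give the permutation w = (4, 2, 1, 6, 5, 3).

ℓ(w)=7; the 4 essential cells (i,j,r):

[(1, 3, 0), (2, 1, 0), (4, 5, 3), (5, 3, 2)]


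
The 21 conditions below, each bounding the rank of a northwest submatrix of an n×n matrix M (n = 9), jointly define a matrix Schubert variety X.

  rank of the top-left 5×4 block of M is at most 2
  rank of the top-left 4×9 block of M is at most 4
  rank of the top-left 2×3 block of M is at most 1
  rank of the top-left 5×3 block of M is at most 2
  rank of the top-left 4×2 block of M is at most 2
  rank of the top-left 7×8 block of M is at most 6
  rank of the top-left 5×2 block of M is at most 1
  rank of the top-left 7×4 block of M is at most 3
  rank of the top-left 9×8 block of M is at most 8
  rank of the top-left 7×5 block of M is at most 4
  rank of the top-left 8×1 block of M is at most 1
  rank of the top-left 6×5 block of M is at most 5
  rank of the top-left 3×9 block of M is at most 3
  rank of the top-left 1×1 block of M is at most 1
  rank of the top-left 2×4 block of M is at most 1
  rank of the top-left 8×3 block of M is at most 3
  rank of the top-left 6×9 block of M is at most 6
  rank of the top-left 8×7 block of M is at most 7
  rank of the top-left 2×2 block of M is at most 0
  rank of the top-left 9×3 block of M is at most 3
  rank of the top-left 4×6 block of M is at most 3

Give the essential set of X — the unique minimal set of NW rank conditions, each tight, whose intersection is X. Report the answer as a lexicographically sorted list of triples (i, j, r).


Reconstructing r_w from the 21 given conditions:

  R[1]: 0, 0, 1, 1, 1, 1, 1, 1, 1
  R[2]: 0, 0, 1, 1, 2, 2, 2, 2, 2
  R[3]: 1, 1, 2, 2, 3, 3, 3, 3, 3
  R[4]: 1, 1, 2, 2, 3, 3, 4, 4, 4
  R[5]: 1, 1, 2, 2, 3, 4, 5, 5, 5
  R[6]: 1, 2, 3, 3, 4, 5, 6, 6, 6
  R[7]: 1, 2, 3, 3, 4, 5, 6, 6, 7
  R[8]: 1, 2, 3, 4, 5, 6, 7, 7, 8
  R[9]: 1, 2, 3, 4, 5, 6, 7, 8, 9

hence w(1..9) = (3, 5, 1, 7, 6, 2, 9, 4, 8).

Fulton essential set (7 of the 12 Rothe cells):

[(2, 2, 0), (2, 4, 1), (4, 6, 3), (5, 2, 1), (5, 4, 2), (7, 4, 3), (7, 8, 6)]


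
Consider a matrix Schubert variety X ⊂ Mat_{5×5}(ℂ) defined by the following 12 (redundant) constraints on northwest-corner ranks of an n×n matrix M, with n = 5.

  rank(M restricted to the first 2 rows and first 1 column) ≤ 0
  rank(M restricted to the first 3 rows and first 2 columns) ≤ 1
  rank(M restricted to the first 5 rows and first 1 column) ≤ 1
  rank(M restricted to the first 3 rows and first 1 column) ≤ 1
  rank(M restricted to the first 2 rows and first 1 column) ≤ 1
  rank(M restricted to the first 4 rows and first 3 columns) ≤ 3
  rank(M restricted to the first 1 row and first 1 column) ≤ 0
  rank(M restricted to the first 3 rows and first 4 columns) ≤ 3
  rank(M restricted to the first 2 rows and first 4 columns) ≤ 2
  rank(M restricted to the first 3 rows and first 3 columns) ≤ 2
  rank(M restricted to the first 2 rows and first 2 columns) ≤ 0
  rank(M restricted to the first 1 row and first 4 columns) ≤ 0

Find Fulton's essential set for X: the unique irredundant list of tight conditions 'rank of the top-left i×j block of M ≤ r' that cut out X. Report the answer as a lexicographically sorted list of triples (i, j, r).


The tightest implied rank at each (i,j), from the 12 conditions:

  0 | 0 | 0 | 0 | 1
  0 | 0 | 1 | 1 | 2
  1 | 1 | 2 | 2 | 3
  1 | 2 | 3 | 3 | 4
  1 | 2 | 3 | 4 | 5

hence w(1..5) = (5, 3, 1, 2, 4).

Rothe diagram D(w) (6 cells), 2 SE-corners (essential conditions):

[(1, 4, 0), (2, 2, 0)]


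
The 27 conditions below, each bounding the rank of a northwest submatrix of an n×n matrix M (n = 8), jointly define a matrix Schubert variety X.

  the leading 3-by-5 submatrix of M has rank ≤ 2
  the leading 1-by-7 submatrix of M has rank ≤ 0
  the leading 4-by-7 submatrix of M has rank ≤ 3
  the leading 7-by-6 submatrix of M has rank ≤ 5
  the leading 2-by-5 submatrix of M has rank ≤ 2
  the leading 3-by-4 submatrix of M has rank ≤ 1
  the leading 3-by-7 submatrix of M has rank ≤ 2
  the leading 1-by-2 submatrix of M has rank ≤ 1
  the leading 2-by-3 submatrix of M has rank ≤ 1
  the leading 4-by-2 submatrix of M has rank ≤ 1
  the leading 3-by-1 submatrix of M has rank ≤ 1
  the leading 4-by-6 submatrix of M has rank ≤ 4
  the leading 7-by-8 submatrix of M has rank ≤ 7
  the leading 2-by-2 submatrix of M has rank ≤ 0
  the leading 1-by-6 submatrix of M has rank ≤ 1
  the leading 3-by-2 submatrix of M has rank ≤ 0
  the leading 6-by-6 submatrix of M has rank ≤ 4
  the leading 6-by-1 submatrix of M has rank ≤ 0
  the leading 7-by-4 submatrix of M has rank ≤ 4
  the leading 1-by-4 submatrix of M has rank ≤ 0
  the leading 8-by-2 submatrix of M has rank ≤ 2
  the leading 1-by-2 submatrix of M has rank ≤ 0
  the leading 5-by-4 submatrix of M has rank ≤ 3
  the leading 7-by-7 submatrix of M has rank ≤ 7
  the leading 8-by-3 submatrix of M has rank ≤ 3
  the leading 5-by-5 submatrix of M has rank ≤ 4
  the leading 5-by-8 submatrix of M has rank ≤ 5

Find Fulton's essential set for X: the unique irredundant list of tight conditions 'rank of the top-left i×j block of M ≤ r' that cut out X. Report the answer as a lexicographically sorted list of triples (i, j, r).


The tightest implied rank at each (i,j), from the 27 conditions:

  R[1]: 0, 0, 0, 0, 0, 0, 0, 1
  R[2]: 0, 0, 1, 1, 1, 1, 1, 2
  R[3]: 0, 0, 1, 1, 2, 2, 2, 3
  R[4]: 0, 1, 2, 2, 3, 3, 3, 4
  R[5]: 0, 1, 2, 3, 4, 4, 4, 5
  R[6]: 0, 1, 2, 3, 4, 4, 5, 6
  R[7]: 1, 2, 3, 4, 5, 5, 6, 7
  R[8]: 1, 2, 3, 4, 5, 6, 7, 8

second differences of R give the permutation w = (8, 3, 5, 2, 4, 7, 1, 6).

ℓ(w)=16; the 5 essential cells (i,j,r):

[(1, 7, 0), (3, 2, 0), (3, 4, 1), (6, 1, 0), (6, 6, 4)]


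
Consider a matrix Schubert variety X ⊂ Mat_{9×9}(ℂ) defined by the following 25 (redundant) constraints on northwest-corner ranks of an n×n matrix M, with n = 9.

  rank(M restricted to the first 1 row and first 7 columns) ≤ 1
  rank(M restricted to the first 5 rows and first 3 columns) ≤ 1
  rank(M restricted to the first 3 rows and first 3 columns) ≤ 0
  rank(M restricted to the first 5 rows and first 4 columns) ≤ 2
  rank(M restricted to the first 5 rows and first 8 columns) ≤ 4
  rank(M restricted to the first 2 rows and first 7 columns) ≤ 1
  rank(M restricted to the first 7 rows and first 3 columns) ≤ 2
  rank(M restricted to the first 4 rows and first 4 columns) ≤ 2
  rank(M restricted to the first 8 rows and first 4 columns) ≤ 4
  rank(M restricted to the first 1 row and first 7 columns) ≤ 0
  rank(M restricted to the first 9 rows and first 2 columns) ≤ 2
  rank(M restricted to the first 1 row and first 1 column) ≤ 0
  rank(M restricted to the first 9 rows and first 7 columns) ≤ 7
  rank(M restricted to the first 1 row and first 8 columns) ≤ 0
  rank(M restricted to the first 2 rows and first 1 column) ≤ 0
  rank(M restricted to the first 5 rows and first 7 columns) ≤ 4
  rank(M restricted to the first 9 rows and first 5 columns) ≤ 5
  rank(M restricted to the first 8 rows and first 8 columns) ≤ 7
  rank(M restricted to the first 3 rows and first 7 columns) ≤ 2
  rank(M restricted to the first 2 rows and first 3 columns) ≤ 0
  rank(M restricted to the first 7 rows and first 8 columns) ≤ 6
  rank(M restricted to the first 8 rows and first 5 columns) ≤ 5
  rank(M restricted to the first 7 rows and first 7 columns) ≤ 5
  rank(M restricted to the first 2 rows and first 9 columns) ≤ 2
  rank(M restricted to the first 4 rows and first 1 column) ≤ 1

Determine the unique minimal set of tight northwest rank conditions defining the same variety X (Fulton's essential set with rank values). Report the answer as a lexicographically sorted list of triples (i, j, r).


Reconstructing r_w from the 25 given conditions:

  i=1: 0  0  0  0  0  0  0  0  1
  i=2: 0  0  0  1  1  1  1  1  2
  i=3: 0  0  0  1  2  2  2  2  3
  i=4: 1  1  1  2  3  3  3  3  4
  i=5: 1  1  1  2  3  4  4  4  5
  i=6: 1  2  2  3  4  5  5  5  6
  i=7: 1  2  2  3  4  5  5  6  7
  i=8: 1  2  3  4  5  6  6  7  8
  i=9: 1  2  3  4  5  6  7  8  9

so w = (9, 4, 5, 1, 6, 2, 8, 3, 7).

ℓ(w)=18; the 5 essential cells (i,j,r):

[(1, 8, 0), (3, 3, 0), (5, 3, 1), (7, 3, 2), (7, 7, 5)]


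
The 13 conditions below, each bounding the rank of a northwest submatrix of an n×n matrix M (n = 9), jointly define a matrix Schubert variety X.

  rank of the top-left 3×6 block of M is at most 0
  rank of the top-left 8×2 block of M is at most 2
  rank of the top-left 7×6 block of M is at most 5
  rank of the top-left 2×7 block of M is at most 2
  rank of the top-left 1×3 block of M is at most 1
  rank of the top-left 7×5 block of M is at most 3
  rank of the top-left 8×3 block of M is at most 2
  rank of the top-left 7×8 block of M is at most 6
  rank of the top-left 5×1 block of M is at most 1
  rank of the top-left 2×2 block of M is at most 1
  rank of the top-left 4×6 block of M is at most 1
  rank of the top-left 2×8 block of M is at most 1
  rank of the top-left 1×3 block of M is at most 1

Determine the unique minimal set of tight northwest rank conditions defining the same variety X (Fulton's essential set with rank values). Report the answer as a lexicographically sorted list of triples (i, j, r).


Recovering R(i,j) via the rank-extension bound from the 13 conditions:

  row 1: 0  0  0  0  0  0  1  1  1
  row 2: 0  0  0  0  0  0  1  1  2
  row 3: 0  0  0  0  0  0  1  2  3
  row 4: 1  1  1  1  1  1  2  3  4
  row 5: 1  2  2  2  2  2  3  4  5
  row 6: 1  2  2  3  3  3  4  5  6
  row 7: 1  2  2  3  3  4  5  6  7
  row 8: 1  2  2  3  4  5  6  7  8
  row 9: 1  2  3  4  5  6  7  8  9

second differences of R give the permutation w = (7, 9, 8, 1, 2, 4, 6, 5, 3).

|D(w)|=23, |Ess(w)|=4:

[(2, 8, 1), (3, 6, 0), (7, 5, 3), (8, 3, 2)]
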